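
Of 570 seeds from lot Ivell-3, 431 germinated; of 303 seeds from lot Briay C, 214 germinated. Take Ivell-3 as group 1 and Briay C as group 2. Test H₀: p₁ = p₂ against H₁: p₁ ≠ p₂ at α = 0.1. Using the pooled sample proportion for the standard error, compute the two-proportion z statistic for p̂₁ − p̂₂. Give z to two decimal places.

z = 1.60

p̂₁ = 431/570 ≈ 0.7561, p̂₂ = 214/303 ≈ 0.7063.
Pooled p̂ = (431+214)/(570+303) = 645/873 = 0.7388.
SE = √(p̂(1−p̂)(1/n₁+1/n₂)) = √(0.7388·0.2612·0.00505472) = √(0.000975355) = 0.0312.
z = (0.7561 − 0.7063)/0.0312 = 0.0498/0.0312 = 1.60.
Two-sided p-value ≈ 2·Φ(−1.597) = 0.1103, so at α = 0.1 we fail to reject H₀.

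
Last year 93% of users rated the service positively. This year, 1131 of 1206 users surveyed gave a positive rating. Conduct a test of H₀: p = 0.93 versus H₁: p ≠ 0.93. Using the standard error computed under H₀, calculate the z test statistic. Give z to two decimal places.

p̂ = 1131/1206 ≈ 0.93781.
Under H₀, SE = √(0.93·0.07/1206) = √(5.39801e-05) = 0.00735.
z = (0.93781 − 0.93)/0.00735 = 0.00781/0.00735 = 1.06.

z = 1.06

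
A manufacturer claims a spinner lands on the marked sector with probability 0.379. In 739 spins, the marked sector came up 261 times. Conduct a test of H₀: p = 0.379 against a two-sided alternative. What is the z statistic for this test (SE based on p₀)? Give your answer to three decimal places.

p̂ = 261/739 ≈ 0.353180.
SE = √(p₀(1−p₀)/n) = √(0.23536/739) = 0.017846.
z = (0.353180 − 0.379)/0.017846 = -0.025820/0.017846 = -1.447.

z = -1.447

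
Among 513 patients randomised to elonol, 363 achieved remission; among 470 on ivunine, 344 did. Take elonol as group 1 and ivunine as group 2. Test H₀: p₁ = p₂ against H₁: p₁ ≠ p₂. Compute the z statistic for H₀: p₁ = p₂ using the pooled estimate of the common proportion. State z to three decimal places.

z = -0.847

p̂₁ = 363/513 = 0.70760, p̂₂ = 344/470 = 0.73191.
Pooled p̂ = (363+344)/(513+470) = 707/983 = 0.71923.
SE = √(0.20194 × 0.00407698) = 0.02869.
z = (0.70760 − 0.73191)/0.02869 = -0.02431/0.02869 = -0.847.
p-value = 2·P(Z > 0.847) ≈ 0.3968.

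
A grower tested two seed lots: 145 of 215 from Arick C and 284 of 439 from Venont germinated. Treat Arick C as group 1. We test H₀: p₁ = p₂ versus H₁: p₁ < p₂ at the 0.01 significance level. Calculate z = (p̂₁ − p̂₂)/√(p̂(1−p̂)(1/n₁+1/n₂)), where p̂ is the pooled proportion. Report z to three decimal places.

z = 0.695

p̂₁ = 145/215 ≈ 0.67442, p̂₂ = 284/439 ≈ 0.64692.
Pooled p̂ = (145+284)/(215+439) = 429/654 = 0.65596.
SE = √(0.225675 × 0.00692907) = 0.03954.
z = (0.67442 − 0.64692)/0.03954 = 0.02750/0.03954 = 0.695.
p-value = P(Z < 0.695) ≈ 0.7566. With α = 0.01, fail to reject H₀.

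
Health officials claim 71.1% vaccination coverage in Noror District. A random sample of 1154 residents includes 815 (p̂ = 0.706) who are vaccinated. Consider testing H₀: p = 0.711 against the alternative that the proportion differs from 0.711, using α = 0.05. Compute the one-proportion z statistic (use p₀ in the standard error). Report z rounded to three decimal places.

z = -0.357

p̂ = 815/1154 = 0.70624.
Under H₀, SE = √(0.711·0.289/1154) = √(0.000178058) = 0.01334.
z = (0.70624 − 0.711)/0.01334 = -0.00476/0.01334 = -0.357.
Two-sided p-value ≈ 2·Φ(−0.357) = 0.7213. With α = 0.05, fail to reject H₀.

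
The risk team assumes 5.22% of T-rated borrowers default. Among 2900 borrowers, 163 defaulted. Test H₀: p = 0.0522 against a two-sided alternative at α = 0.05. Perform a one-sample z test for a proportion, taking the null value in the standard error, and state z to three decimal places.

z = 0.970

p̂ = 163/2900 = 0.056207.
SE = √(p₀(1−p₀)/n) = √(0.049475/2900) = 0.004130.
z = (0.056207 − 0.0522)/0.004130 = 0.004007/0.004130 = 0.970.
Two-sided p-value ≈ 2·Φ(−0.970) = 0.3320, so at α = 0.05 we fail to reject H₀.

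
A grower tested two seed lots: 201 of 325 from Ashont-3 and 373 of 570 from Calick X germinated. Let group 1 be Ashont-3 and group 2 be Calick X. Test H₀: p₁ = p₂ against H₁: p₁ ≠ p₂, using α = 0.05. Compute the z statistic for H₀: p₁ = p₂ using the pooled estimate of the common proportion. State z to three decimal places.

z = -1.078

p̂₁ = 201/325 ≈ 0.61846, p̂₂ = 373/570 ≈ 0.65439.
Pooled p̂ = (201+373)/(325+570) = 574/895 = 0.64134.
SE = √(p̂(1−p̂)(1/n₁+1/n₂)) = √(0.64134·0.35866·0.00483131) = √(0.00111131) = 0.03334.
z = (0.61846 − 0.65439)/0.03334 = -0.03593/0.03334 = -1.078.
p-value = 2·P(Z > 1.078) ≈ 0.2812. With α = 0.05, fail to reject H₀.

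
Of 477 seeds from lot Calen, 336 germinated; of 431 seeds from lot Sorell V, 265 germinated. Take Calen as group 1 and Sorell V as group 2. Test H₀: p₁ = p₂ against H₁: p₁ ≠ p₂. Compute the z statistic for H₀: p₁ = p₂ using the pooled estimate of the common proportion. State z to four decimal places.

p̂₁ = 336/477 ≈ 0.704403, p̂₂ = 265/431 ≈ 0.614849.
Pooled p̂ = (336+265)/(477+431) = 601/908 = 0.661894.
SE = √(0.22379 × 0.00441662) = 0.031439.
z = (0.704403 − 0.614849)/0.031439 = 0.089554/0.031439 = 2.8485.

z = 2.8485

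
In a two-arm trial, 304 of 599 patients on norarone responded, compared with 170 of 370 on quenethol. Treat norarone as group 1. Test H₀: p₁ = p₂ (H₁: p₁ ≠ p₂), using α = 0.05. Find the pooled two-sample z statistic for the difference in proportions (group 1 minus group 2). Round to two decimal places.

p̂₁ = 304/599 ≈ 0.5075, p̂₂ = 170/370 ≈ 0.4595.
Pooled p̂ = (304+170)/(599+370) = 474/969 = 0.4892.
SE = √(p̂(1−p̂)(1/n₁+1/n₂)) = √(0.4892·0.5108·0.00437215) = √(0.00109252) = 0.0331.
z = (0.5075 − 0.4595)/0.0331 = 0.0480/0.0331 = 1.45.
p-value = 2·P(Z > 1.454) ≈ 0.1460. With α = 0.05, fail to reject H₀.

z = 1.45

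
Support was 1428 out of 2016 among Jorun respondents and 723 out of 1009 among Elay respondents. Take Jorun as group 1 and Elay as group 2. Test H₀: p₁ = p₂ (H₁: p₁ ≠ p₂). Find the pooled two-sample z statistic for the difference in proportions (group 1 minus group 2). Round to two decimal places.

p̂₁ = 1428/2016 = 0.7083, p̂₂ = 723/1009 = 0.7166.
Pooled p̂ = (1428+723)/(2016+1009) = 2151/3025 = 0.7111.
SE = √(0.205448 × 0.00148711) = 0.0175.
z = (0.7083 − 0.7166)/0.0175 = -0.0083/0.0175 = -0.47.
p-value = 2·P(Z > 0.470) ≈ 0.6383.

z = -0.47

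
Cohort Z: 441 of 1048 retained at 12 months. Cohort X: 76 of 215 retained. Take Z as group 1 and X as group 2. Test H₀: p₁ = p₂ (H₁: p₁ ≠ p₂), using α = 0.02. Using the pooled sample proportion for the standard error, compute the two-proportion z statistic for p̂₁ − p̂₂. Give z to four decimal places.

z = 1.8285

p̂₁ = 441/1048 = 0.420802, p̂₂ = 76/215 = 0.353488.
Pooled p̂ = (441+76)/(1048+215) = 517/1263 = 0.409343.
SE = √(0.241781 × 0.00560536) = 0.036814.
z = (0.420802 − 0.353488)/0.036814 = 0.067314/0.036814 = 1.8285.
p-value = 2·P(Z > 1.828) ≈ 0.0675. With α = 0.02, fail to reject H₀.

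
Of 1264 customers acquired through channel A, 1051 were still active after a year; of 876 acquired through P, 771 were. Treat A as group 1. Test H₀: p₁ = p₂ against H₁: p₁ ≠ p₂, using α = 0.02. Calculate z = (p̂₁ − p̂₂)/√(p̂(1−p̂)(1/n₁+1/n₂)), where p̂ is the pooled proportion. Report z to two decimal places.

z = -3.11

p̂₁ = 1051/1264 = 0.83149, p̂₂ = 771/876 = 0.88014.
Pooled p̂ = (1051+771)/(1264+876) = 1822/2140 = 0.85140.
SE = √(0.126517 × 0.00193269) = 0.01564.
z = (0.83149 − 0.88014)/0.01564 = -0.04865/0.01564 = -3.11.
Two-sided p-value ≈ 2·Φ(−3.111) = 0.0019; since p < α = 0.02, reject H₀.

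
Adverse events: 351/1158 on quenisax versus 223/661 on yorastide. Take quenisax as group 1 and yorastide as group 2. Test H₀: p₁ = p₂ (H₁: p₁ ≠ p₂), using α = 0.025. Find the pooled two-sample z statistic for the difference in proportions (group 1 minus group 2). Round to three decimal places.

z = -1.512

p̂₁ = 351/1158 ≈ 0.30311, p̂₂ = 223/661 ≈ 0.33737.
Pooled p̂ = (351+223)/(1158+661) = 574/1819 = 0.31556.
SE = √(p̂(1−p̂)(1/n₁+1/n₂)) = √(0.31556·0.68444·0.00237642) = √(0.000513261) = 0.02266.
z = (0.30311 − 0.33737)/0.02266 = -0.03426/0.02266 = -1.512.
Two-sided p-value ≈ 2·Φ(−1.512) = 0.1305; since p > α = 0.025, fail to reject H₀.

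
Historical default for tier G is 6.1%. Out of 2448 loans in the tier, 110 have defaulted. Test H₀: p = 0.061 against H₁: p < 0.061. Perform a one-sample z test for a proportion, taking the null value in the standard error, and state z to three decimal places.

p̂ = 110/2448 = 0.044935.
Standard error under H₀: √(0.061×0.939/2448) = 0.004837.
z = (0.044935 − 0.061)/0.004837 = -0.016065/0.004837 = -3.321.

z = -3.321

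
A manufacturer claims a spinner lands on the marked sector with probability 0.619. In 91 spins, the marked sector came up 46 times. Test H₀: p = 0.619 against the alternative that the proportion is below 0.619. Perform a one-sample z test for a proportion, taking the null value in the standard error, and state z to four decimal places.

z = -2.2296

p̂ = 46/91 ≈ 0.505495.
SE = √(p₀(1−p₀)/n) = √(0.23584/91) = 0.050908.
z = (0.505495 − 0.619)/0.050908 = -0.113505/0.050908 = -2.2296.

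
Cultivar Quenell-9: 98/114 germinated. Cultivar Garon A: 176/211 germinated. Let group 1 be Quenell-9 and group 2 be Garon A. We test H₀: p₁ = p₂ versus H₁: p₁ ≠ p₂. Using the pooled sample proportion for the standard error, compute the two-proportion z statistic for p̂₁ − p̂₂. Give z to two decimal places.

z = 0.60

p̂₁ = 98/114 ≈ 0.8596, p̂₂ = 176/211 ≈ 0.8341.
Pooled p̂ = (98+176)/(114+211) = 274/325 = 0.8431.
SE = √(p̂(1−p̂)(1/n₁+1/n₂)) = √(0.8431·0.1569·0.0135113) = √(0.00178752) = 0.0423.
z = (0.8596 − 0.8341)/0.0423 = 0.0255/0.0423 = 0.60.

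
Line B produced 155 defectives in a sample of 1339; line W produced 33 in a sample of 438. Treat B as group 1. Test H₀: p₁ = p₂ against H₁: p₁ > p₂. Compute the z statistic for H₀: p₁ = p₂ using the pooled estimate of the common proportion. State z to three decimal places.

z = 2.387

p̂₁ = 155/1339 ≈ 0.11576, p̂₂ = 33/438 ≈ 0.07534.
Pooled p̂ = (155+33)/(1339+438) = 188/1777 = 0.10580.
SE = √(p̂(1−p̂)(1/n₁+1/n₂)) = √(0.10580·0.89420·0.00302993) = √(0.000286642) = 0.01693.
z = (0.11576 − 0.07534)/0.01693 = 0.04042/0.01693 = 2.387.
p-value = P(Z > 2.387) ≈ 0.0085.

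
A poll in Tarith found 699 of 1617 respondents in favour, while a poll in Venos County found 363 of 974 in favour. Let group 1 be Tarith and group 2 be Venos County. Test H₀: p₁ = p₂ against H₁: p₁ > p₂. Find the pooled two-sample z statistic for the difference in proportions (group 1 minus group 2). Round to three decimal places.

z = 2.987

p̂₁ = 699/1617 = 0.43228, p̂₂ = 363/974 = 0.37269.
Pooled p̂ = (699+363)/(1617+974) = 1062/2591 = 0.40988.
SE = √(p̂(1−p̂)(1/n₁+1/n₂)) = √(0.40988·0.59012·0.00164512) = √(0.00039792) = 0.01995.
z = (0.43228 − 0.37269)/0.01995 = 0.05959/0.01995 = 2.987.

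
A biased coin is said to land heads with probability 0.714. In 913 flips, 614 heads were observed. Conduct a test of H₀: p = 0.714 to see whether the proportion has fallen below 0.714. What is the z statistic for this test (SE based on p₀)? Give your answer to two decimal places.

z = -2.77

p̂ = 614/913 ≈ 0.6725.
Standard error under H₀: √(0.714×0.286/913) = 0.0150.
z = (0.6725 − 0.714)/0.0150 = -0.0415/0.0150 = -2.77.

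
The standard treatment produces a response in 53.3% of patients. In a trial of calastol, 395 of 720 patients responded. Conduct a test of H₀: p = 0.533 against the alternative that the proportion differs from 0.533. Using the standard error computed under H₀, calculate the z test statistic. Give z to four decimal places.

p̂ = 395/720 = 0.548611.
SE = √(p₀(1−p₀)/n) = √(0.24891/720) = 0.018593.
z = (0.548611 − 0.533)/0.018593 = 0.015611/0.018593 = 0.8396.
Two-sided p-value ≈ 2·Φ(−0.840) = 0.4011.

z = 0.8396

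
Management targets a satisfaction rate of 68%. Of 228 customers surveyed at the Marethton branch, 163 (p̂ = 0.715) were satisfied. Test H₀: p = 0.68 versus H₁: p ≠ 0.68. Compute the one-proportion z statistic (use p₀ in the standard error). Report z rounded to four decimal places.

p̂ = 163/228 ≈ 0.714912.
SE = √(p₀(1−p₀)/n) = √(0.2176/228) = 0.030893.
z = (0.714912 − 0.68)/0.030893 = 0.034912/0.030893 = 1.1301.
p-value = 2·P(Z > 1.130) ≈ 0.2584.

z = 1.1301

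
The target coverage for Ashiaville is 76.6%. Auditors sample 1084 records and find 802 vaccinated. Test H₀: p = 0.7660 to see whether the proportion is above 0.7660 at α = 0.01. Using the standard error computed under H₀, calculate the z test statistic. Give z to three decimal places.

z = -2.033

p̂ = 802/1084 ≈ 0.73985.
Standard error under H₀: √(0.766×0.234/1084) = 0.01286.
z = (0.73985 − 0.766)/0.01286 = -0.02615/0.01286 = -2.033.
p-value = P(Z > -2.033) ≈ 0.9790, so at α = 0.01 we fail to reject H₀.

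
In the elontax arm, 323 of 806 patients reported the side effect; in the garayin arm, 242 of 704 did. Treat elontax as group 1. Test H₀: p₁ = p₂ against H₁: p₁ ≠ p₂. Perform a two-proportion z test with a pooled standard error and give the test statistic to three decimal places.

p̂₁ = 323/806 ≈ 0.40074, p̂₂ = 242/704 ≈ 0.34375.
Pooled p̂ = (323+242)/(806+704) = 565/1510 = 0.37417.
SE = √(0.234167 × 0.00266115) = 0.02496.
z = (0.40074 − 0.34375)/0.02496 = 0.05699/0.02496 = 2.283.

z = 2.283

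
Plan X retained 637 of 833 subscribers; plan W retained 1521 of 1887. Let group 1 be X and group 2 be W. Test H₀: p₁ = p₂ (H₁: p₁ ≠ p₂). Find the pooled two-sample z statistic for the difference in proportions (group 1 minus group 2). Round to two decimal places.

z = -2.45

p̂₁ = 637/833 = 0.76471, p̂₂ = 1521/1887 = 0.80604.
Pooled p̂ = (637+1521)/(833+1887) = 2158/2720 = 0.79338.
SE = √(p̂(1−p̂)(1/n₁+1/n₂)) = √(0.79338·0.20662·0.00173042) = √(0.000283663) = 0.01684.
z = (0.76471 − 0.80604)/0.01684 = -0.04133/0.01684 = -2.45.
p-value = 2·P(Z > 2.454) ≈ 0.0141.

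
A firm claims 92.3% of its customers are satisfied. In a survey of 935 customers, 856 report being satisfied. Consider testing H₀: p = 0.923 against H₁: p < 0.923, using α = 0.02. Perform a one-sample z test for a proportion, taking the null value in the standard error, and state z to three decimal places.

z = -0.859

p̂ = 856/935 ≈ 0.91551.
SE = √(p₀(1−p₀)/n) = √(0.071071/935) = 0.00872.
z = (0.91551 − 0.923)/0.00872 = -0.00749/0.00872 = -0.859.
p-value = P(Z < -0.859) ≈ 0.1951. With α = 0.02, fail to reject H₀.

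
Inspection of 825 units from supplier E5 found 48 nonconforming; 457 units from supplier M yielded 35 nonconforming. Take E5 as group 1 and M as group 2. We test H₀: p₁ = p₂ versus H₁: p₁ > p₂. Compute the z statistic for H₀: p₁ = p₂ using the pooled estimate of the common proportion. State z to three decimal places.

p̂₁ = 48/825 ≈ 0.05818, p̂₂ = 35/457 ≈ 0.07659.
Pooled p̂ = (48+35)/(825+457) = 83/1282 = 0.06474.
SE = √(0.060551 × 0.00340031) = 0.01435.
z = (0.05818 − 0.07659)/0.01435 = -0.01841/0.01435 = -1.283.
p-value = P(Z > -1.283) ≈ 0.9002.

z = -1.283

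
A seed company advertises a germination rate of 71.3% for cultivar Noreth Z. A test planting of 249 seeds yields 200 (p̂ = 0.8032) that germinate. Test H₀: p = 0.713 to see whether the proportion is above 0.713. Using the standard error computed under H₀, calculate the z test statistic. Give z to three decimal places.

p̂ = 200/249 = 0.803213.
Under H₀, SE = √(0.713·0.287/249) = √(0.000821811) = 0.028667.
z = (0.803213 − 0.713)/0.028667 = 0.090213/0.028667 = 3.147.
p-value = P(Z > 3.147) ≈ 0.0008.

z = 3.147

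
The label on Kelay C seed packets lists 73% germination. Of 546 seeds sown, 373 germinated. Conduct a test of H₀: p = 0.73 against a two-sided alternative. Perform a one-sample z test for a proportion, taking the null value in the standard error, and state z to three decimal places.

z = -2.466

p̂ = 373/546 ≈ 0.68315.
SE = √(p₀(1−p₀)/n) = √(0.1971/546) = 0.01900.
z = (0.68315 − 0.73)/0.01900 = -0.04685/0.01900 = -2.466.
Two-sided p-value ≈ 2·Φ(−2.466) = 0.0137.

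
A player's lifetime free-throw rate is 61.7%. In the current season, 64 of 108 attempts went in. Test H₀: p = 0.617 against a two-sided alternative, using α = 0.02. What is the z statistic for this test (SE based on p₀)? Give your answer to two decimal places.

z = -0.52

p̂ = 64/108 = 0.5926.
Under H₀, SE = √(0.617·0.383/108) = √(0.00218806) = 0.0468.
z = (0.5926 − 0.617)/0.0468 = -0.0244/0.0468 = -0.52.
p-value = 2·P(Z > 0.522) ≈ 0.6018. With α = 0.02, fail to reject H₀.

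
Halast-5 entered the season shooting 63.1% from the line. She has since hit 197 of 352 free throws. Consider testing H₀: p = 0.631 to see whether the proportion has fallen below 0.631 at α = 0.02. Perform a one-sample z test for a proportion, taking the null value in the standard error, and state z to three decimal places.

p̂ = 197/352 = 0.55966.
Under H₀, SE = √(0.631·0.369/352) = √(0.000661474) = 0.02572.
z = (0.55966 − 0.631)/0.02572 = -0.07134/0.02572 = -2.774.
p-value = P(Z < -2.774) ≈ 0.0028. With α = 0.02, reject H₀.

z = -2.774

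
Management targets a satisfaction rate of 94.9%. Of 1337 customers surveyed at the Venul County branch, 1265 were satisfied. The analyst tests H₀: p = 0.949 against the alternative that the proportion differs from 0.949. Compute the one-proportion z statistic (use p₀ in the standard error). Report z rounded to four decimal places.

z = -0.4740

p̂ = 1265/1337 = 0.946148.
SE = √(p₀(1−p₀)/n) = √(0.048399/1337) = 0.006017.
z = (0.946148 − 0.949)/0.006017 = -0.002852/0.006017 = -0.4740.
p-value = 2·P(Z > 0.474) ≈ 0.6355.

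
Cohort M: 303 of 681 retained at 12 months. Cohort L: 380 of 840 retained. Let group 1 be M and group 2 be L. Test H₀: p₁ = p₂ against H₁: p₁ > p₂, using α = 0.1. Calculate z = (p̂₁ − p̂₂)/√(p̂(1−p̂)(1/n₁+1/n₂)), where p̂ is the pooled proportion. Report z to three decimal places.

z = -0.290

p̂₁ = 303/681 = 0.44493, p̂₂ = 380/840 = 0.45238.
Pooled p̂ = (303+380)/(681+840) = 683/1521 = 0.44905.
SE = √(0.247404 × 0.0026589) = 0.02565.
z = (0.44493 − 0.45238)/0.02565 = -0.00745/0.02565 = -0.290.
p-value = P(Z > -0.290) ≈ 0.6142. With α = 0.1, fail to reject H₀.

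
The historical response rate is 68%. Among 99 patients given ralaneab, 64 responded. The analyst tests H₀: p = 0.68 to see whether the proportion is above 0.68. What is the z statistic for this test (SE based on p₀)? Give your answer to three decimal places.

p̂ = 64/99 = 0.64646.
Under H₀, SE = √(0.68·0.32/99) = √(0.00219798) = 0.04688.
z = (0.64646 − 0.68)/0.04688 = -0.03354/0.04688 = -0.715.
p-value = P(Z > -0.715) ≈ 0.7628.

z = -0.715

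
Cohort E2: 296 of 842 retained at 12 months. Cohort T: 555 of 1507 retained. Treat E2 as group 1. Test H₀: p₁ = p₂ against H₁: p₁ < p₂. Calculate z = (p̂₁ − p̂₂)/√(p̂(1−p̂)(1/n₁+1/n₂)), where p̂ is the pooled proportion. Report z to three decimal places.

z = -0.809

p̂₁ = 296/842 ≈ 0.35154, p̂₂ = 555/1507 ≈ 0.36828.
Pooled p̂ = (296+555)/(842+1507) = 851/2349 = 0.36228.
SE = √(0.231034 × 0.00185122) = 0.02068.
z = (0.35154 − 0.36828)/0.02068 = -0.01674/0.02068 = -0.809.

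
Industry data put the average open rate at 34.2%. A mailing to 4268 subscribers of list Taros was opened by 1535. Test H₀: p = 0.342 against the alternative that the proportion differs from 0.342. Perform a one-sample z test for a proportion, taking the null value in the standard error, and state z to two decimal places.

p̂ = 1535/4268 = 0.35965.
Under H₀, SE = √(0.342·0.658/4268) = √(5.27263e-05) = 0.00726.
z = (0.35965 − 0.342)/0.00726 = 0.01765/0.00726 = 2.43.
p-value = 2·P(Z > 2.431) ≈ 0.0151.

z = 2.43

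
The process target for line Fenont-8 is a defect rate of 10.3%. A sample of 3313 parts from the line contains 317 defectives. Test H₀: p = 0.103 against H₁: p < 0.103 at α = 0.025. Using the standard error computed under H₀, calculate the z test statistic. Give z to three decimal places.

p̂ = 317/3313 ≈ 0.095684.
Under H₀, SE = √(0.103·0.897/3313) = √(2.78874e-05) = 0.005281.
z = (0.095684 − 0.103)/0.005281 = -0.007316/0.005281 = -1.385.
p-value = P(Z < -1.385) ≈ 0.0830; since p > α = 0.025, fail to reject H₀.

z = -1.385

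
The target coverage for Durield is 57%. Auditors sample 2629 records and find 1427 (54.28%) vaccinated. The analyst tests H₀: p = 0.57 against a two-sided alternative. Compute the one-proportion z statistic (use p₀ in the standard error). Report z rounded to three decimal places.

p̂ = 1427/2629 = 0.542792.
Under H₀, SE = √(0.57·0.43/2629) = √(9.32294e-05) = 0.009656.
z = (0.542792 − 0.57)/0.009656 = -0.027208/0.009656 = -2.818.

z = -2.818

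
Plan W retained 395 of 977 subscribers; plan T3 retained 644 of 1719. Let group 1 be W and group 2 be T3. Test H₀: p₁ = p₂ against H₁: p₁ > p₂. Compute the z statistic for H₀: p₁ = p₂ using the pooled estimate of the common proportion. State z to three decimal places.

p̂₁ = 395/977 ≈ 0.40430, p̂₂ = 644/1719 ≈ 0.37464.
Pooled p̂ = (395+644)/(977+1719) = 1039/2696 = 0.38539.
SE = √(p̂(1−p̂)(1/n₁+1/n₂)) = √(0.38539·0.61461·0.00160528) = √(0.000380231) = 0.01950.
z = (0.40430 − 0.37464)/0.01950 = 0.02966/0.01950 = 1.521.
p-value = P(Z > 1.521) ≈ 0.0641.

z = 1.521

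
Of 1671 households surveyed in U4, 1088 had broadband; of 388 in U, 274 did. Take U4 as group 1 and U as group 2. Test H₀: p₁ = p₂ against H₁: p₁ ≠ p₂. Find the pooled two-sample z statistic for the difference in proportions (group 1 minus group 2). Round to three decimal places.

p̂₁ = 1088/1671 = 0.65111, p̂₂ = 274/388 = 0.70619.
Pooled p̂ = (1088+274)/(1671+388) = 1362/2059 = 0.66149.
SE = √(0.223922 × 0.00317576) = 0.02667.
z = (0.65111 − 0.70619)/0.02667 = -0.05508/0.02667 = -2.065.

z = -2.065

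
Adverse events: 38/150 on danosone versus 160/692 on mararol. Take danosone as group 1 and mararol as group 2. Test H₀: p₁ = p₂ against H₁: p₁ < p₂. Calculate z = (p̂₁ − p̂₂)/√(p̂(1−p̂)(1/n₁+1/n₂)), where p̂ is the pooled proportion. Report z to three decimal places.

z = 0.579

p̂₁ = 38/150 ≈ 0.25333, p̂₂ = 160/692 ≈ 0.23121.
Pooled p̂ = (38+160)/(150+692) = 198/842 = 0.23515.
SE = √(0.179857 × 0.00811175) = 0.03820.
z = (0.25333 − 0.23121)/0.03820 = 0.02212/0.03820 = 0.579.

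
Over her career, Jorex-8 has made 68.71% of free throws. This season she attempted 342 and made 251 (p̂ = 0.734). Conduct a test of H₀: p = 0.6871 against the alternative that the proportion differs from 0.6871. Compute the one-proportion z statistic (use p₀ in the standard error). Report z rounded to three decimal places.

z = 1.867

p̂ = 251/342 = 0.733918.
Standard error under H₀: √(0.6871×0.3129/342) = 0.025073.
z = (0.733918 − 0.6871)/0.025073 = 0.046818/0.025073 = 1.867.
Two-sided p-value ≈ 2·Φ(−1.867) = 0.0619.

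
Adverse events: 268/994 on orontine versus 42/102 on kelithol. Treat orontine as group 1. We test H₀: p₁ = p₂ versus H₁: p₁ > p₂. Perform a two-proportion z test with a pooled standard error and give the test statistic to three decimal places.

z = -3.036

p̂₁ = 268/994 = 0.269618, p̂₂ = 42/102 = 0.411765.
Pooled p̂ = (268+42)/(994+102) = 310/1096 = 0.282847.
SE = √(p̂(1−p̂)(1/n₁+1/n₂)) = √(0.282847·0.717153·0.01081) = √(0.00219274) = 0.046827.
z = (0.269618 − 0.411765)/0.046827 = -0.142147/0.046827 = -3.036.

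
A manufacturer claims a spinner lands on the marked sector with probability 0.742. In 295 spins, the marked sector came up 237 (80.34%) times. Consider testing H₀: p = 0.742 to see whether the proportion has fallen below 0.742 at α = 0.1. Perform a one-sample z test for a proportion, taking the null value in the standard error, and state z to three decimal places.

p̂ = 237/295 ≈ 0.80339.
Standard error under H₀: √(0.742×0.258/295) = 0.02547.
z = (0.80339 − 0.742)/0.02547 = 0.06139/0.02547 = 2.410.
p-value = P(Z < 2.410) ≈ 0.9920. With α = 0.1, fail to reject H₀.

z = 2.410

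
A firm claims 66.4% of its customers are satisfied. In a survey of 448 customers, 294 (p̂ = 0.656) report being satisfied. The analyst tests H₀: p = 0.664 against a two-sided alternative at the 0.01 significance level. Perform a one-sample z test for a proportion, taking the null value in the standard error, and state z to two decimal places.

z = -0.35

p̂ = 294/448 ≈ 0.6562.
Under H₀, SE = √(0.664·0.336/448) = √(0.000498) = 0.0223.
z = (0.6562 − 0.664)/0.0223 = -0.0078/0.0223 = -0.35.
p-value = 2·P(Z > 0.347) ≈ 0.7284. With α = 0.01, fail to reject H₀.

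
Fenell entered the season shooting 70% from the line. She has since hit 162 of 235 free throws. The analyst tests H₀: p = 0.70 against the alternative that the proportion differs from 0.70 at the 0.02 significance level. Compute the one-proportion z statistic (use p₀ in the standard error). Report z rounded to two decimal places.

z = -0.36

p̂ = 162/235 ≈ 0.68936.
SE = √(p₀(1−p₀)/n) = √(0.21/235) = 0.02989.
z = (0.68936 − 0.7)/0.02989 = -0.01064/0.02989 = -0.36.
Two-sided p-value ≈ 2·Φ(−0.356) = 0.7219; since p > α = 0.02, fail to reject H₀.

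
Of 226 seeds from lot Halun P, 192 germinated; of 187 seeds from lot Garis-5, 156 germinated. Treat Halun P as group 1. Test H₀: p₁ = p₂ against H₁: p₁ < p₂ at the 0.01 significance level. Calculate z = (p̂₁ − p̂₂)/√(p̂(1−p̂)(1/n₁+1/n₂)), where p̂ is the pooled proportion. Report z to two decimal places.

z = 0.43

p̂₁ = 192/226 = 0.8496, p̂₂ = 156/187 = 0.8342.
Pooled p̂ = (192+156)/(226+187) = 348/413 = 0.8426.
SE = √(0.132615 × 0.00977237) = 0.0360.
z = (0.8496 − 0.8342)/0.0360 = 0.0154/0.0360 = 0.43.
p-value = P(Z < 0.426) ≈ 0.6649. With α = 0.01, fail to reject H₀.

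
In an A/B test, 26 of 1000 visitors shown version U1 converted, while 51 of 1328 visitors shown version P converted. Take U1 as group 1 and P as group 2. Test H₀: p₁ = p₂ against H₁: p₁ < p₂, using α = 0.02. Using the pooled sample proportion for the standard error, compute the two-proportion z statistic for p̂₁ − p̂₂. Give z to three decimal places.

z = -1.657

p̂₁ = 26/1000 ≈ 0.026000, p̂₂ = 51/1328 ≈ 0.038404.
Pooled p̂ = (26+51)/(1000+1328) = 77/2328 = 0.033076.
SE = √(p̂(1−p̂)(1/n₁+1/n₂)) = √(0.033076·0.966924·0.00175301) = √(5.60641e-05) = 0.007488.
z = (0.026000 − 0.038404)/0.007488 = -0.012404/0.007488 = -1.657.
p-value = P(Z < -1.657) ≈ 0.0488, so at α = 0.02 we fail to reject H₀.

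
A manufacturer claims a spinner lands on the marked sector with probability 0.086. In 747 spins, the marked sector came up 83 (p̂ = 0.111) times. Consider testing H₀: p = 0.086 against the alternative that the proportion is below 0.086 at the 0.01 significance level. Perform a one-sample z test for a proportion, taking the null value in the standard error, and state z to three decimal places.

z = 2.448

p̂ = 83/747 = 0.111111.
Under H₀, SE = √(0.086·0.914/747) = √(0.000105226) = 0.010258.
z = (0.111111 − 0.086)/0.010258 = 0.025111/0.010258 = 2.448.
p-value = P(Z < 2.448) ≈ 0.9928, so at α = 0.01 we fail to reject H₀.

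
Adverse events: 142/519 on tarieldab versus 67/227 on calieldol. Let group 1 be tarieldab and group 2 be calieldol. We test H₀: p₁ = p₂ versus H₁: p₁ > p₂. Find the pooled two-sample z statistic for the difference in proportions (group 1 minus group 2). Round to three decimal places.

z = -0.603

p̂₁ = 142/519 = 0.27360, p̂₂ = 67/227 = 0.29515.
Pooled p̂ = (142+67)/(519+227) = 209/746 = 0.28016.
SE = √(0.201671 × 0.00633207) = 0.03574.
z = (0.27360 − 0.29515)/0.03574 = -0.02155/0.03574 = -0.603.
p-value = P(Z > -0.603) ≈ 0.7268.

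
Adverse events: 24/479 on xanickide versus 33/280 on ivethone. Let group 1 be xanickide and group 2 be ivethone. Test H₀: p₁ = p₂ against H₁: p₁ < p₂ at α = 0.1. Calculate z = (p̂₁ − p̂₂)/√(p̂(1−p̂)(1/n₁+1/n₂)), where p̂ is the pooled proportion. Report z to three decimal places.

p̂₁ = 24/479 ≈ 0.05010, p̂₂ = 33/280 ≈ 0.11786.
Pooled p̂ = (24+33)/(479+280) = 57/759 = 0.07510.
SE = √(p̂(1−p̂)(1/n₁+1/n₂)) = √(0.07510·0.92490·0.00565911) = √(0.000393076) = 0.01983.
z = (0.05010 − 0.11786)/0.01983 = -0.06776/0.01983 = -3.417.
p-value = P(Z < -3.417) ≈ 0.0003, so at α = 0.1 we reject H₀.

z = -3.417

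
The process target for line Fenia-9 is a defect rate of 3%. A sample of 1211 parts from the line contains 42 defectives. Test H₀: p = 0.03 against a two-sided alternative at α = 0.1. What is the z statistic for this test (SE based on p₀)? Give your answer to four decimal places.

z = 0.9551

p̂ = 42/1211 = 0.034682.
Standard error under H₀: √(0.03×0.97/1211) = 0.004902.
z = (0.034682 − 0.03)/0.004902 = 0.004682/0.004902 = 0.9551.
Two-sided p-value ≈ 2·Φ(−0.955) = 0.3395, so at α = 0.1 we fail to reject H₀.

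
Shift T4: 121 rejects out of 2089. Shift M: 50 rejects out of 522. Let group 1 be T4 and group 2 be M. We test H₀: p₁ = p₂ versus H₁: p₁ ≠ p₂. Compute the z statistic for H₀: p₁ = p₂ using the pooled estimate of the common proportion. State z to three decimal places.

z = -3.128

p̂₁ = 121/2089 ≈ 0.057922, p̂₂ = 50/522 ≈ 0.095785.
Pooled p̂ = (121+50)/(2089+522) = 171/2611 = 0.065492.
SE = √(p̂(1−p̂)(1/n₁+1/n₂)) = √(0.065492·0.934508·0.00239441) = √(0.000146545) = 0.012106.
z = (0.057922 − 0.095785)/0.012106 = -0.037863/0.012106 = -3.128.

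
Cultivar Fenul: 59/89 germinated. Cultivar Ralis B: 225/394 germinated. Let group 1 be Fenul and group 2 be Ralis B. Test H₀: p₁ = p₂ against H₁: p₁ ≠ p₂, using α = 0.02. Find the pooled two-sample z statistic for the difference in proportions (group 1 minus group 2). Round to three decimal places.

p̂₁ = 59/89 = 0.66292, p̂₂ = 225/394 = 0.57107.
Pooled p̂ = (59+225)/(89+394) = 284/483 = 0.58799.
SE = √(0.242257 × 0.013774) = 0.05777.
z = (0.66292 − 0.57107)/0.05777 = 0.09185/0.05777 = 1.590.
p-value = 2·P(Z > 1.590) ≈ 0.1118; since p > α = 0.02, fail to reject H₀.

z = 1.590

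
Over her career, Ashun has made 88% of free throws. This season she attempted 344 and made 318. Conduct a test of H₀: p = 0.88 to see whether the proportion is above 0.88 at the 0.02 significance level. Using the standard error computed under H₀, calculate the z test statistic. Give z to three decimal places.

p̂ = 318/344 ≈ 0.92442.
Under H₀, SE = √(0.88·0.12/344) = √(0.000306977) = 0.01752.
z = (0.92442 − 0.88)/0.01752 = 0.04442/0.01752 = 2.535.
p-value = P(Z > 2.535) ≈ 0.0056. With α = 0.02, reject H₀.

z = 2.535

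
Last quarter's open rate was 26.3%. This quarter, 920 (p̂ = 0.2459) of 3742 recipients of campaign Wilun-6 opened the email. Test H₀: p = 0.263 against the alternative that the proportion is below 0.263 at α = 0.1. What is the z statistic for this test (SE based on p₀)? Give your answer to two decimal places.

z = -2.38

p̂ = 920/3742 = 0.2459.
SE = √(p₀(1−p₀)/n) = √(0.19383/3742) = 0.0072.
z = (0.2459 − 0.263)/0.0072 = -0.0171/0.0072 = -2.38.
p-value = P(Z < -2.382) ≈ 0.0086, so at α = 0.1 we reject H₀.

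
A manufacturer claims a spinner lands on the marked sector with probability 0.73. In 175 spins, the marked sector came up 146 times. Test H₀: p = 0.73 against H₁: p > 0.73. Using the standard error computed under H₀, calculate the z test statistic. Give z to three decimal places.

p̂ = 146/175 = 0.834286.
Under H₀, SE = √(0.73·0.27/175) = √(0.00112629) = 0.033560.
z = (0.834286 − 0.73)/0.033560 = 0.104286/0.033560 = 3.107.
p-value = P(Z > 3.107) ≈ 0.0009.

z = 3.107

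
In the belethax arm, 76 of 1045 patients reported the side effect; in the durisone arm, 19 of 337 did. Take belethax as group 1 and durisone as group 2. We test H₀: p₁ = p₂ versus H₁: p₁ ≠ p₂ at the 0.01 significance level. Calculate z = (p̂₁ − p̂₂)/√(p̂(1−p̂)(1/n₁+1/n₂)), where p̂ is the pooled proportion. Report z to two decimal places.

p̂₁ = 76/1045 = 0.0727, p̂₂ = 19/337 = 0.0564.
Pooled p̂ = (76+19)/(1045+337) = 95/1382 = 0.0687.
SE = √(0.0640156 × 0.0039243) = 0.0158.
z = (0.0727 − 0.0564)/0.0158 = 0.0163/0.0158 = 1.03.
Two-sided p-value ≈ 2·Φ(−1.031) = 0.3024; since p > α = 0.01, fail to reject H₀.

z = 1.03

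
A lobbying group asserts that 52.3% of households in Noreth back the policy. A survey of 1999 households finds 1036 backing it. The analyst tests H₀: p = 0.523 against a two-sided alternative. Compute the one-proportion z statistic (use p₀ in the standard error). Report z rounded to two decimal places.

p̂ = 1036/1999 = 0.5183.
Standard error under H₀: √(0.523×0.477/1999) = 0.0112.
z = (0.5183 − 0.523)/0.0112 = -0.0047/0.0112 = -0.42.
p-value = 2·P(Z > 0.424) ≈ 0.6713.

z = -0.42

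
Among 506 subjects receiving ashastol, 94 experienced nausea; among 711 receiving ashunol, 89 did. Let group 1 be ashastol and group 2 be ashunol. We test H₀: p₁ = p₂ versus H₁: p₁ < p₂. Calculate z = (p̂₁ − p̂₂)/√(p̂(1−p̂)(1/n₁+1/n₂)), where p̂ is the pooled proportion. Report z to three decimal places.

p̂₁ = 94/506 = 0.185771, p̂₂ = 89/711 = 0.125176.
Pooled p̂ = (94+89)/(506+711) = 183/1217 = 0.150370.
SE = √(0.127759 × 0.00338275) = 0.020789.
z = (0.185771 − 0.125176)/0.020789 = 0.060595/0.020789 = 2.915.

z = 2.915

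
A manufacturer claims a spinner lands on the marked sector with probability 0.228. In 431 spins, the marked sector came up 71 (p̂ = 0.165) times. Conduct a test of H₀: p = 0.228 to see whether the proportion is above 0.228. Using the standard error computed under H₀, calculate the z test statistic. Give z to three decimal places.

p̂ = 71/431 = 0.16473.
Under H₀, SE = √(0.228·0.772/431) = √(0.00040839) = 0.02021.
z = (0.16473 − 0.228)/0.02021 = -0.06327/0.02021 = -3.131.
p-value = P(Z > -3.131) ≈ 0.9991.

z = -3.131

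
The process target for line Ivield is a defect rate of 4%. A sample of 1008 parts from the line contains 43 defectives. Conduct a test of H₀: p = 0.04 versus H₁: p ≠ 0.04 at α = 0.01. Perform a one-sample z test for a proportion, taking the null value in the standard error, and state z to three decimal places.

z = 0.431

p̂ = 43/1008 ≈ 0.04266.
Under H₀, SE = √(0.04·0.96/1008) = √(3.80952e-05) = 0.00617.
z = (0.04266 − 0.04)/0.00617 = 0.00266/0.00617 = 0.431.
Two-sided p-value ≈ 2·Φ(−0.431) = 0.6666. With α = 0.01, fail to reject H₀.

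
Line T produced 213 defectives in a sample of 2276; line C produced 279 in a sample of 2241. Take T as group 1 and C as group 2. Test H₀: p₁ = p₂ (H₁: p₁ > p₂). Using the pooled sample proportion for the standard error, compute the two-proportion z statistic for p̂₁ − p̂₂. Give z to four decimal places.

z = -3.3343

p̂₁ = 213/2276 ≈ 0.0935852, p̂₂ = 279/2241 ≈ 0.1244980.
Pooled p̂ = (213+279)/(2276+2241) = 492/4517 = 0.1089219.
SE = √(p̂(1−p̂)(1/n₁+1/n₂)) = √(0.1089219·0.8910781·0.000885597) = √(8.59541e-05) = 0.0092711.
z = (0.0935852 − 0.1244980)/0.0092711 = -0.0309128/0.0092711 = -3.3343.
p-value = P(Z > -3.334) ≈ 0.9996.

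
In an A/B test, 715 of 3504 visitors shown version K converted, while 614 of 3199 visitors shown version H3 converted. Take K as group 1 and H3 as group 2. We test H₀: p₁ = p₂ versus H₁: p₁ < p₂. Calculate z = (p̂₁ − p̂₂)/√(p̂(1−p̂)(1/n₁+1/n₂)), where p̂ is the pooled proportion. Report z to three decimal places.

p̂₁ = 715/3504 = 0.20405, p̂₂ = 614/3199 = 0.19193.
Pooled p̂ = (715+614)/(3504+3199) = 1329/6703 = 0.19827.
SE = √(p̂(1−p̂)(1/n₁+1/n₂)) = √(0.19827·0.80173·0.000597986) = √(9.5055e-05) = 0.00975.
z = (0.20405 − 0.19193)/0.00975 = 0.01212/0.00975 = 1.243.
p-value = P(Z < 1.243) ≈ 0.8930.

z = 1.243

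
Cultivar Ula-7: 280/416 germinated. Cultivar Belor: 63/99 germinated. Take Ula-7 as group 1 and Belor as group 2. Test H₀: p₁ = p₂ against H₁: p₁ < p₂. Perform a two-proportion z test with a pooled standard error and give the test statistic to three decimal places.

p̂₁ = 280/416 = 0.67308, p̂₂ = 63/99 = 0.63636.
Pooled p̂ = (280+63)/(416+99) = 343/515 = 0.66602.
SE = √(p̂(1−p̂)(1/n₁+1/n₂)) = √(0.66602·0.33398·0.0125049) = √(0.00278155) = 0.05274.
z = (0.67308 − 0.63636)/0.05274 = 0.03672/0.05274 = 0.696.

z = 0.696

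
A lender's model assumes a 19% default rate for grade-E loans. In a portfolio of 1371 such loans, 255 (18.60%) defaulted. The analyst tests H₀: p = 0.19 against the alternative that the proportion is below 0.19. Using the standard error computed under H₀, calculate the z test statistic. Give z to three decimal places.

p̂ = 255/1371 ≈ 0.18600.
Under H₀, SE = √(0.19·0.81/1371) = √(0.000112254) = 0.01059.
z = (0.18600 − 0.19)/0.01059 = -0.00400/0.01059 = -0.378.

z = -0.378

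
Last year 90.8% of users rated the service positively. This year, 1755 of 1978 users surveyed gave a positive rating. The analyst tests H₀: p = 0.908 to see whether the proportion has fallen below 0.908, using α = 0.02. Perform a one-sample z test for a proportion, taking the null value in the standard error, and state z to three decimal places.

z = -3.191

p̂ = 1755/1978 ≈ 0.88726.
SE = √(p₀(1−p₀)/n) = √(0.083536/1978) = 0.00650.
z = (0.88726 − 0.908)/0.00650 = -0.02074/0.00650 = -3.191.
p-value = P(Z < -3.191) ≈ 0.0007; since p < α = 0.02, reject H₀.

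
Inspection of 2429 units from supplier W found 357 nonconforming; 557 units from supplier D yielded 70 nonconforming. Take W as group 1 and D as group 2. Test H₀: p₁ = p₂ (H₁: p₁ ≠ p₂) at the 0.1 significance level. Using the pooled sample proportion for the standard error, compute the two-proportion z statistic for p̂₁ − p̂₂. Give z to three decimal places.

p̂₁ = 357/2429 = 0.14697, p̂₂ = 70/557 = 0.12567.
Pooled p̂ = (357+70)/(2429+557) = 427/2986 = 0.14300.
SE = √(p̂(1−p̂)(1/n₁+1/n₂)) = √(0.14300·0.85700·0.00220702) = √(0.000270474) = 0.01645.
z = (0.14697 − 0.12567)/0.01645 = 0.02130/0.01645 = 1.295.
Two-sided p-value ≈ 2·Φ(−1.295) = 0.1953; since p > α = 0.1, fail to reject H₀.

z = 1.295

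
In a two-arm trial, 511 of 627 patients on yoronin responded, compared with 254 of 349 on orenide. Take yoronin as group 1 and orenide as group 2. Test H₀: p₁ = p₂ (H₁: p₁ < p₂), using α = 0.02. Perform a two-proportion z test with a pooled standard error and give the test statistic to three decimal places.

p̂₁ = 511/627 = 0.81499, p̂₂ = 254/349 = 0.72779.
Pooled p̂ = (511+254)/(627+349) = 765/976 = 0.78381.
SE = √(p̂(1−p̂)(1/n₁+1/n₂)) = √(0.78381·0.21619·0.00446023) = √(0.00075579) = 0.02749.
z = (0.81499 − 0.72779)/0.02749 = 0.08720/0.02749 = 3.172.
p-value = P(Z < 3.172) ≈ 0.9992. With α = 0.02, fail to reject H₀.

z = 3.172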